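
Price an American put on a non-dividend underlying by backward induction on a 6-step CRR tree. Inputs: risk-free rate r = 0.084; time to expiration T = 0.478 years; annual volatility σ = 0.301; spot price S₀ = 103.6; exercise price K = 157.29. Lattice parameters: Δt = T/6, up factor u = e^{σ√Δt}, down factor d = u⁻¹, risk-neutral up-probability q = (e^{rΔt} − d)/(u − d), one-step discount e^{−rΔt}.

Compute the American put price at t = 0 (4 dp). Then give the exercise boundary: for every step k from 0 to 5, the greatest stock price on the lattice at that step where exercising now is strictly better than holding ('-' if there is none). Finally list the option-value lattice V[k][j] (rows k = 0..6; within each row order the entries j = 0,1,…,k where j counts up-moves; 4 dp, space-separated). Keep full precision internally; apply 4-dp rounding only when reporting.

price = 53.6900
boundary = 103.6000 112.7864 122.7873 112.7864 122.7873 133.6750
tree:
53.6900
62.1281 44.5036
69.8790 53.6900 34.5027
76.9986 62.1281 44.5036 23.8202
83.5382 69.8790 53.6900 34.5027 14.1983
89.5453 76.9986 62.1281 44.5036 23.6150 5.6286
95.0630 83.5382 69.8790 53.6900 34.5027 11.7618 0.0000

params: Δt=0.07967 u=1.08867 d=0.91855 q=0.51824 e^(-rΔt)=0.99333
t_6 payoffs: 95.0630 83.5382 69.8790 53.6900 34.5027 11.7618 0.0000
t_5: node(5,0) S=67.7447 payoff=89.5453 vs cont=88.4962 → 89.5453 [stop]  node(5,1) S=80.2914 payoff=76.9986 vs cont=75.9495 → 76.9986 [stop]  node(5,2) S=95.1619 payoff=62.1281 vs cont=61.0791 → 62.1281 [stop]  node(5,3) S=112.7864 payoff=44.5036 vs cont=43.4546 → 44.5036 [stop]  node(5,4) S=133.6750 payoff=23.6150 vs cont=22.5659 → 23.6150 [stop]  node(5,5) S=158.4324 payoff=0.0000 vs cont=5.6286 → 5.6286 [wait]  ⇒ S*(5)=133.6750
t_4: node(4,0) S=73.7518 payoff=83.5382 vs cont=82.4892 → 83.5382 [stop]  node(4,1) S=87.4110 payoff=69.8790 vs cont=68.8299 → 69.8790 [stop]  node(4,2) S=103.6000 payoff=53.6900 vs cont=52.6409 → 53.6900 [stop]  node(4,3) S=122.7873 payoff=34.5027 vs cont=33.4536 → 34.5027 [stop]  node(4,4) S=145.5282 payoff=11.7618 vs cont=14.1983 → 14.1983 [wait]  ⇒ S*(4)=122.7873
t_3: node(3,0) S=80.2914 payoff=76.9986 vs cont=75.9495 → 76.9986 [stop]  node(3,1) S=95.1619 payoff=62.1281 vs cont=61.0791 → 62.1281 [stop]  node(3,2) S=112.7864 payoff=44.5036 vs cont=43.4546 → 44.5036 [stop]  node(3,3) S=133.6750 payoff=23.6150 vs cont=23.8202 → 23.8202 [wait]  ⇒ S*(3)=112.7864
t_2: node(2,0) S=87.4110 payoff=69.8790 vs cont=68.8299 → 69.8790 [stop]  node(2,1) S=103.6000 payoff=53.6900 vs cont=52.6409 → 53.6900 [stop]  node(2,2) S=122.7873 payoff=34.5027 vs cont=33.5593 → 34.5027 [stop]  ⇒ S*(2)=122.7873
t_1: node(1,0) S=95.1619 payoff=62.1281 vs cont=61.0791 → 62.1281 [stop]  node(1,1) S=112.7864 payoff=44.5036 vs cont=43.4546 → 44.5036 [stop]  ⇒ S*(1)=112.7864
t_0: node(0,0) S=103.6000 payoff=53.6900 vs cont=52.6409 → 53.6900 [stop]  ⇒ S*(0)=103.6000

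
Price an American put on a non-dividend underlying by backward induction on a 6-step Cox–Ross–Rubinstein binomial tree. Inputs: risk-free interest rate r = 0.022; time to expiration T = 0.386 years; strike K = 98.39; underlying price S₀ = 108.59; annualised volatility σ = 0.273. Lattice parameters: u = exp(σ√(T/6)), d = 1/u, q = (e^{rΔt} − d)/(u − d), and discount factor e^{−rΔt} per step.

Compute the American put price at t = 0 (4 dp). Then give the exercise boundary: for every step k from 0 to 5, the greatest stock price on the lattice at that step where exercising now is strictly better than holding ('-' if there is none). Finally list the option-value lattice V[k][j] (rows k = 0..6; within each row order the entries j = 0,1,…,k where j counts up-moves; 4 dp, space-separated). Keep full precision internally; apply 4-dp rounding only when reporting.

price = 2.9851
boundary = - - - - 82.3192 88.2213
tree:
2.9851
4.7616 1.1661
7.4038 2.0572 0.2527
11.1438 3.5775 0.4990 0.0000
16.0708 6.1071 0.9855 0.0000 0.0000
21.5780 10.1687 1.9462 0.0000 0.0000 0.0000
26.7168 16.0708 3.8435 0.0000 0.0000 0.0000 0.0000

Δt=0.06433, u=1.07170, d=0.93310, q=0.49291, disc=e^(-rΔt)=0.99859
k=6 terminal: V=max(K-S,0) → 26.7168 16.0708 3.8435 0.0000 0.0000 0.0000 0.0000
k=5: j=0 S=76.8120 intr=21.5780 cont=21.4389 V=21.5780[EX]; j=1 S=88.2213 intr=10.1687 cont=10.0296 V=10.1687[EX]; j=2 S=101.3252 intr=0.0000 cont=1.9462 V=1.9462[hold]; j=3 S=116.3756 intr=0.0000 cont=0.0000 V=0.0000[hold]; j=4 S=133.6615 intr=0.0000 cont=0.0000 V=0.0000[hold]; j=5 S=153.5150 intr=0.0000 cont=0.0000 V=0.0000[hold]  S*(5)=88.2213
k=4: j=0 S=82.3192 intr=16.0708 cont=15.9317 V=16.0708[EX]; j=1 S=94.5465 intr=3.8435 cont=6.1071 V=6.1071[hold]; j=2 S=108.5900 intr=0.0000 cont=0.9855 V=0.9855[hold]; j=3 S=124.7195 intr=0.0000 cont=0.0000 V=0.0000[hold]; j=4 S=143.2447 intr=0.0000 cont=0.0000 V=0.0000[hold]  S*(4)=82.3192
k=3: j=0 S=88.2213 intr=10.1687 cont=11.1438 V=11.1438[hold]; j=1 S=101.3252 intr=0.0000 cont=3.5775 V=3.5775[hold]; j=2 S=116.3756 intr=0.0000 cont=0.4990 V=0.4990[hold]; j=3 S=133.6615 intr=0.0000 cont=0.0000 V=0.0000[hold]  S*(3)=-
k=2: j=0 S=94.5465 intr=3.8435 cont=7.4038 V=7.4038[hold]; j=1 S=108.5900 intr=0.0000 cont=2.0572 V=2.0572[hold]; j=2 S=124.7195 intr=0.0000 cont=0.2527 V=0.2527[hold]  S*(2)=-
k=1: j=0 S=101.3252 intr=0.0000 cont=4.7616 V=4.7616[hold]; j=1 S=116.3756 intr=0.0000 cont=1.1661 V=1.1661[hold]  S*(1)=-
k=0: j=0 S=108.5900 intr=0.0000 cont=2.9851 V=2.9851[hold]  S*(0)=-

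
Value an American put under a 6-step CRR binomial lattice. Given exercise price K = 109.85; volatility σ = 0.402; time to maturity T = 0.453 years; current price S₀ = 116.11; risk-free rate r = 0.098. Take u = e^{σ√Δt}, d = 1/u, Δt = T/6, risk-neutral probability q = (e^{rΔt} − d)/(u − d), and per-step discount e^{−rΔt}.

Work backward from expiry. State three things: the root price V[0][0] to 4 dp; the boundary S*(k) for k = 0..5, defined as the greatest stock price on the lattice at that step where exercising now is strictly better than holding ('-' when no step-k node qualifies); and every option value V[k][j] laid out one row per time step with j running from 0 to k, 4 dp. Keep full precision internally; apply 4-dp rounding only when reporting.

Δt=0.07550  u=1.11679  d=0.89542  q=0.50596  discount=0.99263
step 6 (expiry): payoffs max(K−S,0) = 50.0033 35.2080 16.7550 0.0000 0.0000 0.0000 0.0000
step 5: (k=5,j=0): S=66.8362, (K−S)⁺=43.0138, hold=42.2040 ⇒ V=43.0138 exercise | (k=5,j=1): S=83.3595, (K−S)⁺=26.4905, hold=25.6807 ⇒ V=26.4905 exercise | (k=5,j=2): S=103.9676, (K−S)⁺=5.8824, hold=8.2166 ⇒ V=8.2166 continue | (k=5,j=3): S=129.6705, (K−S)⁺=0.0000, hold=0.0000 ⇒ V=0.0000 continue | (k=5,j=4): S=161.7277, (K−S)⁺=0.0000, hold=0.0000 ⇒ V=0.0000 continue | (k=5,j=5): S=201.7100, (K−S)⁺=0.0000, hold=0.0000 ⇒ V=0.0000 continue  boundary S*=83.3595
step 4: (k=4,j=0): S=74.6420, (K−S)⁺=35.2080, hold=34.3982 ⇒ V=35.2080 exercise | (k=4,j=1): S=93.0950, (K−S)⁺=16.7550, hold=17.1175 ⇒ V=17.1175 continue | (k=4,j=2): S=116.1100, (K−S)⁺=0.0000, hold=4.0294 ⇒ V=4.0294 continue | (k=4,j=3): S=144.8147, (K−S)⁺=0.0000, hold=0.0000 ⇒ V=0.0000 continue | (k=4,j=4): S=180.6159, (K−S)⁺=0.0000, hold=0.0000 ⇒ V=0.0000 continue  boundary S*=74.6420
step 3: (k=3,j=0): S=83.3595, (K−S)⁺=26.4905, hold=25.8628 ⇒ V=26.4905 exercise | (k=3,j=1): S=103.9676, (K−S)⁺=5.8824, hold=10.4180 ⇒ V=10.4180 continue | (k=3,j=2): S=129.6705, (K−S)⁺=0.0000, hold=1.9760 ⇒ V=1.9760 continue | (k=3,j=3): S=161.7277, (K−S)⁺=0.0000, hold=0.0000 ⇒ V=0.0000 continue  boundary S*=83.3595
step 2: (k=2,j=0): S=93.0950, (K−S)⁺=16.7550, hold=18.2231 ⇒ V=18.2231 continue | (k=2,j=1): S=116.1100, (K−S)⁺=0.0000, hold=6.1014 ⇒ V=6.1014 continue | (k=2,j=2): S=144.8147, (K−S)⁺=0.0000, hold=0.9690 ⇒ V=0.9690 continue  boundary S*=-
step 1: (k=1,j=0): S=103.9676, (K−S)⁺=5.8824, hold=12.0009 ⇒ V=12.0009 continue | (k=1,j=1): S=129.6705, (K−S)⁺=0.0000, hold=3.4788 ⇒ V=3.4788 continue  boundary S*=-
step 0: (k=0,j=0): S=116.1100, (K−S)⁺=0.0000, hold=7.6323 ⇒ V=7.6323 continue  boundary S*=-

price = 7.6323
boundary = - - - 83.3595 74.6420 83.3595
tree:
7.6323
12.0009 3.4788
18.2231 6.1014 0.9690
26.4905 10.4180 1.9760 0.0000
35.2080 17.1175 4.0294 0.0000 0.0000
43.0138 26.4905 8.2166 0.0000 0.0000 0.0000
50.0033 35.2080 16.7550 0.0000 0.0000 0.0000 0.0000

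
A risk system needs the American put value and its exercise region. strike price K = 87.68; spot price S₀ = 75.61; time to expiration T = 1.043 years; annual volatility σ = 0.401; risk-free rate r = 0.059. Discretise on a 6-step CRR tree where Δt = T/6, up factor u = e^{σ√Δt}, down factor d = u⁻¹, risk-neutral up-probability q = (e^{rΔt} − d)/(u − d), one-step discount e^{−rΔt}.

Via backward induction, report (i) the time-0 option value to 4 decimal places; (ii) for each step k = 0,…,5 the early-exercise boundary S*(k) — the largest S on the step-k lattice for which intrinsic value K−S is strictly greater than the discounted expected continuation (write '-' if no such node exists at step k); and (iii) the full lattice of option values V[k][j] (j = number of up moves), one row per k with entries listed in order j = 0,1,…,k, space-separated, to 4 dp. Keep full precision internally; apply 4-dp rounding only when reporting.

price = 17.9768
boundary = - - 54.1202 45.7878 54.1202 63.9690
tree:
17.9768
25.0222 10.9929
33.5598 16.6277 5.3360
41.8922 24.2092 9.0551 1.5619
48.9417 33.5598 14.9478 3.0879 0.0000
54.9059 41.8922 23.7110 6.1050 0.0000 0.0000
59.9519 48.9417 33.5598 12.0700 0.0000 0.0000 0.0000

Δt=0.17383  u=1.18198  d=0.84604  q=0.48899  discount=0.98980
step 6 (expiry): payoffs max(K−S,0) = 59.9519 48.9417 33.5598 12.0700 0.0000 0.0000 0.0000
step 5: (k=5,j=0): S=32.7741, (K−S)⁺=54.9059, hold=54.0113 ⇒ V=54.9059 exercise | (k=5,j=1): S=45.7878, (K−S)⁺=41.8922, hold=40.9975 ⇒ V=41.8922 exercise | (k=5,j=2): S=63.9690, (K−S)⁺=23.7110, hold=22.8164 ⇒ V=23.7110 exercise | (k=5,j=3): S=89.3694, (K−S)⁺=0.0000, hold=6.1050 ⇒ V=6.1050 continue | (k=5,j=4): S=124.8558, (K−S)⁺=0.0000, hold=0.0000 ⇒ V=0.0000 continue | (k=5,j=5): S=174.4328, (K−S)⁺=0.0000, hold=0.0000 ⇒ V=0.0000 continue  boundary S*=63.9690
step 4: (k=4,j=0): S=38.7383, (K−S)⁺=48.9417, hold=48.0471 ⇒ V=48.9417 exercise | (k=4,j=1): S=54.1202, (K−S)⁺=33.5598, hold=32.6651 ⇒ V=33.5598 exercise | (k=4,j=2): S=75.6100, (K−S)⁺=12.0700, hold=14.9478 ⇒ V=14.9478 continue | (k=4,j=3): S=105.6328, (K−S)⁺=0.0000, hold=3.0879 ⇒ V=3.0879 continue | (k=4,j=4): S=147.5769, (K−S)⁺=0.0000, hold=0.0000 ⇒ V=0.0000 continue  boundary S*=54.1202
step 3: (k=3,j=0): S=45.7878, (K−S)⁺=41.8922, hold=40.9975 ⇒ V=41.8922 exercise | (k=3,j=1): S=63.9690, (K−S)⁺=23.7110, hold=24.2092 ⇒ V=24.2092 continue | (k=3,j=2): S=89.3694, (K−S)⁺=0.0000, hold=9.0551 ⇒ V=9.0551 continue | (k=3,j=3): S=124.8558, (K−S)⁺=0.0000, hold=1.5619 ⇒ V=1.5619 continue  boundary S*=45.7878
step 2: (k=2,j=0): S=54.1202, (K−S)⁺=33.5598, hold=32.9062 ⇒ V=33.5598 exercise | (k=2,j=1): S=75.6100, (K−S)⁺=12.0700, hold=16.6277 ⇒ V=16.6277 continue | (k=2,j=2): S=105.6328, (K−S)⁺=0.0000, hold=5.3360 ⇒ V=5.3360 continue  boundary S*=54.1202
step 1: (k=1,j=0): S=63.9690, (K−S)⁺=23.7110, hold=25.0222 ⇒ V=25.0222 continue | (k=1,j=1): S=89.3694, (K−S)⁺=0.0000, hold=10.9929 ⇒ V=10.9929 continue  boundary S*=-
step 0: (k=0,j=0): S=75.6100, (K−S)⁺=12.0700, hold=17.9768 ⇒ V=17.9768 continue  boundary S*=-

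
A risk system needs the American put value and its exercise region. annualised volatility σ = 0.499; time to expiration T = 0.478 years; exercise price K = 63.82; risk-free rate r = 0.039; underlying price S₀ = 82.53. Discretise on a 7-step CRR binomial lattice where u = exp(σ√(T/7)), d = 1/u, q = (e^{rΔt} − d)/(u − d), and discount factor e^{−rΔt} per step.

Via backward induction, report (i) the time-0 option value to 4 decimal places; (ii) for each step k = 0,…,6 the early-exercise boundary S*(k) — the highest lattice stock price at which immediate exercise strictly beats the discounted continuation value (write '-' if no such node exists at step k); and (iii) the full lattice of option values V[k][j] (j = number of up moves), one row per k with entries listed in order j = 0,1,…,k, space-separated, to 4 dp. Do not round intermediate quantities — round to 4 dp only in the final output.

price = 3.2009
boundary = - - - - - 42.9991 48.9881
tree:
3.2009
4.9543 1.3012
7.4829 2.2167 0.3073
10.9660 3.7155 0.5899 0.0000
15.4747 6.0965 1.1324 0.0000 0.0000
20.8209 9.7146 2.1737 0.0000 0.0000 0.0000
26.0776 14.8319 4.1724 0.0000 0.0000 0.0000 0.0000
30.6917 20.8209 8.0089 0.0000 0.0000 0.0000 0.0000 0.0000

Δt=0.06829, u=1.13928, d=0.87775, q=0.47764, disc=e^(-rΔt)=0.99734
k=7 terminal: V=max(K-S,0) → 30.6917 20.8209 8.0089 0.0000 0.0000 0.0000 0.0000 0.0000
k=6: j=0 S=37.7424 intr=26.0776 cont=25.9079 V=26.0776[EX]; j=1 S=48.9881 intr=14.8319 cont=14.6622 V=14.8319[EX]; j=2 S=63.5845 intr=0.2355 cont=4.1724 V=4.1724[hold]; j=3 S=82.5300 intr=0.0000 cont=0.0000 V=0.0000[hold]; j=4 S=107.1205 intr=0.0000 cont=0.0000 V=0.0000[hold]; j=5 S=139.0380 intr=0.0000 cont=0.0000 V=0.0000[hold]; j=6 S=180.4656 intr=0.0000 cont=0.0000 V=0.0000[hold]  S*(6)=48.9881
k=5: j=0 S=42.9991 intr=20.8209 cont=20.6511 V=20.8209[EX]; j=1 S=55.8111 intr=8.0089 cont=9.7146 V=9.7146[hold]; j=2 S=72.4405 intr=0.0000 cont=2.1737 V=2.1737[hold]; j=3 S=94.0248 intr=0.0000 cont=0.0000 V=0.0000[hold]; j=4 S=122.0403 intr=0.0000 cont=0.0000 V=0.0000[hold]; j=5 S=158.4032 intr=0.0000 cont=0.0000 V=0.0000[hold]  S*(5)=42.9991
k=4: j=0 S=48.9881 intr=14.8319 cont=15.4747 V=15.4747[hold]; j=1 S=63.5845 intr=0.2355 cont=6.0965 V=6.0965[hold]; j=2 S=82.5300 intr=0.0000 cont=1.1324 V=1.1324[hold]; j=3 S=107.1205 intr=0.0000 cont=0.0000 V=0.0000[hold]; j=4 S=139.0380 intr=0.0000 cont=0.0000 V=0.0000[hold]  S*(4)=-
k=3: j=0 S=55.8111 intr=8.0089 cont=10.9660 V=10.9660[hold]; j=1 S=72.4405 intr=0.0000 cont=3.7155 V=3.7155[hold]; j=2 S=94.0248 intr=0.0000 cont=0.5899 V=0.5899[hold]; j=3 S=122.0403 intr=0.0000 cont=0.0000 V=0.0000[hold]  S*(3)=-
k=2: j=0 S=63.5845 intr=0.2355 cont=7.4829 V=7.4829[hold]; j=1 S=82.5300 intr=0.0000 cont=2.2167 V=2.2167[hold]; j=2 S=107.1205 intr=0.0000 cont=0.3073 V=0.3073[hold]  S*(2)=-
k=1: j=0 S=72.4405 intr=0.0000 cont=4.9543 V=4.9543[hold]; j=1 S=94.0248 intr=0.0000 cont=1.3012 V=1.3012[hold]  S*(1)=-
k=0: j=0 S=82.5300 intr=0.0000 cont=3.2009 V=3.2009[hold]  S*(0)=-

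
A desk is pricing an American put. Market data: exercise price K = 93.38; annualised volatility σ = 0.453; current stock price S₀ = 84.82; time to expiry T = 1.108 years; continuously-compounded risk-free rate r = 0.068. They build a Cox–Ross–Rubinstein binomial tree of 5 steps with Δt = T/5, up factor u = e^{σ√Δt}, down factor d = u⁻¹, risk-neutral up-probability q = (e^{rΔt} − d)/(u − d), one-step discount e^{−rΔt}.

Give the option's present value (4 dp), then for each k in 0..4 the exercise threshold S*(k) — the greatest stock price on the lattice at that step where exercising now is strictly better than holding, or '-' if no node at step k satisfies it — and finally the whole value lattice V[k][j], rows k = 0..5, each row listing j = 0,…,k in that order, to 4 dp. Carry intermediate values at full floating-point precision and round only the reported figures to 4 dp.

price = 18.3984
boundary = - - 55.3700 44.7365 55.3700
tree:
18.3984
27.0003 9.7414
38.0100 16.0289 3.2970
48.6435 25.4067 6.4642 0.0000
57.2348 38.0100 12.6739 0.0000 0.0000
64.1763 48.6435 24.8491 0.0000 0.0000 0.0000

params: Δt=0.22160 u=1.23769 d=0.80796 q=0.48222 e^(-rΔt)=0.98504
t_5 payoffs: 64.1763 48.6435 24.8491 0.0000 0.0000 0.0000
t_4: node(4,0) S=36.1452 payoff=57.2348 vs cont=55.8383 → 57.2348 [stop]  node(4,1) S=55.3700 payoff=38.0100 vs cont=36.6135 → 38.0100 [stop]  node(4,2) S=84.8200 payoff=8.5600 vs cont=12.6739 → 12.6739 [wait]  node(4,3) S=129.9339 payoff=0.0000 vs cont=0.0000 → 0.0000 [wait]  node(4,4) S=199.0428 payoff=0.0000 vs cont=0.0000 → 0.0000 [wait]  ⇒ S*(4)=55.3700
t_3: node(3,0) S=44.7365 payoff=48.6435 vs cont=47.2469 → 48.6435 [stop]  node(3,1) S=68.5309 payoff=24.8491 vs cont=25.4067 → 25.4067 [wait]  node(3,2) S=104.9809 payoff=0.0000 vs cont=6.4642 → 6.4642 [wait]  node(3,3) S=160.8179 payoff=0.0000 vs cont=0.0000 → 0.0000 [wait]  ⇒ S*(3)=44.7365
t_2: node(2,0) S=55.3700 payoff=38.0100 vs cont=36.8783 → 38.0100 [stop]  node(2,1) S=84.8200 payoff=8.5600 vs cont=16.0289 → 16.0289 [wait]  node(2,2) S=129.9339 payoff=0.0000 vs cont=3.2970 → 3.2970 [wait]  ⇒ S*(2)=55.3700
t_1: node(1,0) S=68.5309 payoff=24.8491 vs cont=27.0003 → 27.0003 [wait]  node(1,1) S=104.9809 payoff=0.0000 vs cont=9.7414 → 9.7414 [wait]  ⇒ S*(1)=-
t_0: node(0,0) S=84.8200 payoff=8.5600 vs cont=18.3984 → 18.3984 [wait]  ⇒ S*(0)=-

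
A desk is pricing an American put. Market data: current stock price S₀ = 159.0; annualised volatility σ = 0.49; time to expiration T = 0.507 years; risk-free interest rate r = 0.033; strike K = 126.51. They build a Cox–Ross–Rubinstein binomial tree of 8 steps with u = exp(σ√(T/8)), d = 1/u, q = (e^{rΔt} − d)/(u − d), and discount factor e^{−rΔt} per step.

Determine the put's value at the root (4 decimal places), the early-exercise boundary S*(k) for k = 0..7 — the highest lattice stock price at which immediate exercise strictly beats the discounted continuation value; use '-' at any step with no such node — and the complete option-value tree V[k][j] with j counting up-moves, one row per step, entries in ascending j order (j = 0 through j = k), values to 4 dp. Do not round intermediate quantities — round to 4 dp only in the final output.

price = 6.7855
boundary = - - - - - 85.8097 97.0752 109.8198
tree:
6.7855
10.3100 2.9611
15.2958 4.9031 0.8506
22.0406 7.9873 1.5519 0.0874
30.6331 12.7412 2.8239 0.1678 0.0000
40.7003 19.7587 5.1233 0.3218 0.0000 0.0000
50.6585 29.4348 9.2643 0.6174 0.0000 0.0000 0.0000
59.4611 40.7003 16.6902 1.1845 0.0000 0.0000 0.0000 0.0000
67.2421 50.6585 29.4348 2.2725 0.0000 0.0000 0.0000 0.0000 0.0000

Δt=0.06338  u=1.13129  d=0.88395  q=0.47766  discount=0.99791
step 8 (expiry): payoffs max(K−S,0) = 67.2421 50.6585 29.4348 2.2725 0.0000 0.0000 0.0000 0.0000 0.0000
step 7: (k=7,j=0): S=67.0489, (K−S)⁺=59.4611, hold=59.1968 ⇒ V=59.4611 exercise | (k=7,j=1): S=85.8097, (K−S)⁺=40.7003, hold=40.4360 ⇒ V=40.7003 exercise | (k=7,j=2): S=109.8198, (K−S)⁺=16.6902, hold=16.4259 ⇒ V=16.6902 exercise | (k=7,j=3): S=140.5481, (K−S)⁺=0.0000, hold=1.1845 ⇒ V=1.1845 continue | (k=7,j=4): S=179.8744, (K−S)⁺=0.0000, hold=0.0000 ⇒ V=0.0000 continue | (k=7,j=5): S=230.2044, (K−S)⁺=0.0000, hold=0.0000 ⇒ V=0.0000 continue | (k=7,j=6): S=294.6172, (K−S)⁺=0.0000, hold=0.0000 ⇒ V=0.0000 continue | (k=7,j=7): S=377.0530, (K−S)⁺=0.0000, hold=0.0000 ⇒ V=0.0000 continue  boundary S*=109.8198
step 6: (k=6,j=0): S=75.8515, (K−S)⁺=50.6585, hold=50.3942 ⇒ V=50.6585 exercise | (k=6,j=1): S=97.0752, (K−S)⁺=29.4348, hold=29.1705 ⇒ V=29.4348 exercise | (k=6,j=2): S=124.2375, (K−S)⁺=2.2725, hold=9.2643 ⇒ V=9.2643 continue | (k=6,j=3): S=159.0000, (K−S)⁺=0.0000, hold=0.6174 ⇒ V=0.6174 continue | (k=6,j=4): S=203.4893, (K−S)⁺=0.0000, hold=0.0000 ⇒ V=0.0000 continue | (k=6,j=5): S=260.4269, (K−S)⁺=0.0000, hold=0.0000 ⇒ V=0.0000 continue | (k=6,j=6): S=333.2961, (K−S)⁺=0.0000, hold=0.0000 ⇒ V=0.0000 continue  boundary S*=97.0752
step 5: (k=5,j=0): S=85.8097, (K−S)⁺=40.7003, hold=40.4360 ⇒ V=40.7003 exercise | (k=5,j=1): S=109.8198, (K−S)⁺=16.6902, hold=19.7587 ⇒ V=19.7587 continue | (k=5,j=2): S=140.5481, (K−S)⁺=0.0000, hold=5.1233 ⇒ V=5.1233 continue | (k=5,j=3): S=179.8744, (K−S)⁺=0.0000, hold=0.3218 ⇒ V=0.3218 continue | (k=5,j=4): S=230.2044, (K−S)⁺=0.0000, hold=0.0000 ⇒ V=0.0000 continue | (k=5,j=5): S=294.6172, (K−S)⁺=0.0000, hold=0.0000 ⇒ V=0.0000 continue  boundary S*=85.8097
step 4: (k=4,j=0): S=97.0752, (K−S)⁺=29.4348, hold=30.6331 ⇒ V=30.6331 continue | (k=4,j=1): S=124.2375, (K−S)⁺=2.2725, hold=12.7412 ⇒ V=12.7412 continue | (k=4,j=2): S=159.0000, (K−S)⁺=0.0000, hold=2.8239 ⇒ V=2.8239 continue | (k=4,j=3): S=203.4893, (K−S)⁺=0.0000, hold=0.1678 ⇒ V=0.1678 continue | (k=4,j=4): S=260.4269, (K−S)⁺=0.0000, hold=0.0000 ⇒ V=0.0000 continue  boundary S*=-
step 3: (k=3,j=0): S=109.8198, (K−S)⁺=16.6902, hold=22.0406 ⇒ V=22.0406 continue | (k=3,j=1): S=140.5481, (K−S)⁺=0.0000, hold=7.9873 ⇒ V=7.9873 continue | (k=3,j=2): S=179.8744, (K−S)⁺=0.0000, hold=1.5519 ⇒ V=1.5519 continue | (k=3,j=3): S=230.2044, (K−S)⁺=0.0000, hold=0.0874 ⇒ V=0.0874 continue  boundary S*=-
step 2: (k=2,j=0): S=124.2375, (K−S)⁺=2.2725, hold=15.2958 ⇒ V=15.2958 continue | (k=2,j=1): S=159.0000, (K−S)⁺=0.0000, hold=4.9031 ⇒ V=4.9031 continue | (k=2,j=2): S=203.4893, (K−S)⁺=0.0000, hold=0.8506 ⇒ V=0.8506 continue  boundary S*=-
step 1: (k=1,j=0): S=140.5481, (K−S)⁺=0.0000, hold=10.3100 ⇒ V=10.3100 continue | (k=1,j=1): S=179.8744, (K−S)⁺=0.0000, hold=2.9611 ⇒ V=2.9611 continue  boundary S*=-
step 0: (k=0,j=0): S=159.0000, (K−S)⁺=0.0000, hold=6.7855 ⇒ V=6.7855 continue  boundary S*=-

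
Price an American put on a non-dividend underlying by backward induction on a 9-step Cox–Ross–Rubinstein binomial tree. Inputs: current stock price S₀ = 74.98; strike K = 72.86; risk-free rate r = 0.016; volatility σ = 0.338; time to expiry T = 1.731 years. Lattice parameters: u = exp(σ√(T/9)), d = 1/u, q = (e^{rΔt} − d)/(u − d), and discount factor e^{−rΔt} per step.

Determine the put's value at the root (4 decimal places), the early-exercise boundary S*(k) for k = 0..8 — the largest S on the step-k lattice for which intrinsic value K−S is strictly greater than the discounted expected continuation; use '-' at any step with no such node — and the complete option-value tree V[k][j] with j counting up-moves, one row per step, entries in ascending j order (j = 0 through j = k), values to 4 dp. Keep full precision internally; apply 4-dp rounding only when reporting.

price = 11.3971
boundary = - - - - 41.4418 35.7324 41.4418 48.0635 55.7432
tree:
11.3971
15.3509 7.0726
20.1150 10.1507 3.6941
25.5626 14.1855 5.7280 1.4555
31.4182 19.2146 8.6828 2.4780 0.3275
37.1276 25.0929 12.7999 4.1591 0.6238 0.0000
42.0504 31.4182 18.2193 6.8539 1.1881 0.0000 0.0000
46.2951 37.1276 24.7965 11.0207 2.2630 0.0000 0.0000 0.0000
49.9549 42.0504 31.4182 17.1168 4.3103 0.0000 0.0000 0.0000 0.0000
53.1105 46.2951 37.1276 24.7965 8.2100 0.0000 0.0000 0.0000 0.0000 0.0000

Δt=0.19233, u=1.15978, d=0.86223, q=0.47337, disc=e^(-rΔt)=0.99693
k=9 terminal: V=max(K-S,0) → 53.1105 46.2951 37.1276 24.7965 8.2100 0.0000 0.0000 0.0000 0.0000 0.0000
k=8: j=0 S=22.9051 intr=49.9549 cont=49.7310 V=49.9549[EX]; j=1 S=30.8096 intr=42.0504 cont=41.8266 V=42.0504[EX]; j=2 S=41.4418 intr=31.4182 cont=31.1943 V=31.4182[EX]; j=3 S=55.7432 intr=17.1168 cont=16.8929 V=17.1168[EX]; j=4 S=74.9800 intr=0.0000 cont=4.3103 V=4.3103[hold]; j=5 S=100.8553 intr=0.0000 cont=0.0000 V=0.0000[hold]; j=6 S=135.6601 intr=0.0000 cont=0.0000 V=0.0000[hold]; j=7 S=182.4758 intr=0.0000 cont=0.0000 V=0.0000[hold]; j=8 S=245.4475 intr=0.0000 cont=0.0000 V=0.0000[hold]  S*(8)=55.7432
k=7: j=0 S=26.5649 intr=46.2951 cont=46.0712 V=46.2951[EX]; j=1 S=35.7324 intr=37.1276 cont=36.9037 V=37.1276[EX]; j=2 S=48.0635 intr=24.7965 cont=24.5726 V=24.7965[EX]; j=3 S=64.6500 intr=8.2100 cont=11.0207 V=11.0207[hold]; j=4 S=86.9605 intr=0.0000 cont=2.2630 V=2.2630[hold]; j=5 S=116.9702 intr=0.0000 cont=0.0000 V=0.0000[hold]; j=6 S=157.3362 intr=0.0000 cont=0.0000 V=0.0000[hold]; j=7 S=211.6323 intr=0.0000 cont=0.0000 V=0.0000[hold]  S*(7)=48.0635
k=6: j=0 S=30.8096 intr=42.0504 cont=41.8266 V=42.0504[EX]; j=1 S=41.4418 intr=31.4182 cont=31.1943 V=31.4182[EX]; j=2 S=55.7432 intr=17.1168 cont=18.2193 V=18.2193[hold]; j=3 S=74.9800 intr=0.0000 cont=6.8539 V=6.8539[hold]; j=4 S=100.8553 intr=0.0000 cont=1.1881 V=1.1881[hold]; j=5 S=135.6601 intr=0.0000 cont=0.0000 V=0.0000[hold]; j=6 S=182.4758 intr=0.0000 cont=0.0000 V=0.0000[hold]  S*(6)=41.4418
k=5: j=0 S=35.7324 intr=37.1276 cont=36.9037 V=37.1276[EX]; j=1 S=48.0635 intr=24.7965 cont=25.0929 V=25.0929[hold]; j=2 S=64.6500 intr=8.2100 cont=12.7999 V=12.7999[hold]; j=3 S=86.9605 intr=0.0000 cont=4.1591 V=4.1591[hold]; j=4 S=116.9702 intr=0.0000 cont=0.6238 V=0.6238[hold]; j=5 S=157.3362 intr=0.0000 cont=0.0000 V=0.0000[hold]  S*(5)=35.7324
k=4: j=0 S=41.4418 intr=31.4182 cont=31.3342 V=31.4182[EX]; j=1 S=55.7432 intr=17.1168 cont=19.2146 V=19.2146[hold]; j=2 S=74.9800 intr=0.0000 cont=8.6828 V=8.6828[hold]; j=3 S=100.8553 intr=0.0000 cont=2.4780 V=2.4780[hold]; j=4 S=135.6601 intr=0.0000 cont=0.3275 V=0.3275[hold]  S*(4)=41.4418
k=3: j=0 S=48.0635 intr=24.7965 cont=25.5626 V=25.5626[hold]; j=1 S=64.6500 intr=8.2100 cont=14.1855 V=14.1855[hold]; j=2 S=86.9605 intr=0.0000 cont=5.7280 V=5.7280[hold]; j=3 S=116.9702 intr=0.0000 cont=1.4555 V=1.4555[hold]  S*(3)=-
k=2: j=0 S=55.7432 intr=17.1168 cont=20.1150 V=20.1150[hold]; j=1 S=74.9800 intr=0.0000 cont=10.1507 V=10.1507[hold]; j=2 S=100.8553 intr=0.0000 cont=3.6941 V=3.6941[hold]  S*(2)=-
k=1: j=0 S=64.6500 intr=8.2100 cont=15.3509 V=15.3509[hold]; j=1 S=86.9605 intr=0.0000 cont=7.0726 V=7.0726[hold]  S*(1)=-
k=0: j=0 S=74.9800 intr=0.0000 cont=11.3971 V=11.3971[hold]  S*(0)=-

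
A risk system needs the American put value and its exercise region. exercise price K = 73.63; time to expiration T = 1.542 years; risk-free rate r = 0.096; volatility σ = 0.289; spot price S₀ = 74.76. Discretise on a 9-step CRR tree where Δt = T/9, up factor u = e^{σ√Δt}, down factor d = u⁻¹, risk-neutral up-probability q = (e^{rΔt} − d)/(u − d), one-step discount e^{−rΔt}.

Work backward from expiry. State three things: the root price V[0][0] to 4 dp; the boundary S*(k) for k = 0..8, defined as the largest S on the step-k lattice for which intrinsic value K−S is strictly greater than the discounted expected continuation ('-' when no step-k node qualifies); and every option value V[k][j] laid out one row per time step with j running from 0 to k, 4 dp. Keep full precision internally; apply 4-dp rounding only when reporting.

Δt=0.17133  u=1.12707  d=0.88725  q=0.53928  discount=0.98369
step 9 (expiry): payoffs max(K−S,0) = 48.1558 41.2703 32.5237 21.4129 7.2989 0.0000 0.0000 0.0000 0.0000 0.0000
step 8: (k=8,j=0): S=28.7113, (K−S)⁺=44.9187, hold=43.7176 ⇒ V=44.9187 exercise | (k=8,j=1): S=36.4718, (K−S)⁺=37.1582, hold=35.9571 ⇒ V=37.1582 exercise | (k=8,j=2): S=46.3299, (K−S)⁺=27.3001, hold=26.0990 ⇒ V=27.3001 exercise | (k=8,j=3): S=58.8525, (K−S)⁺=14.7775, hold=13.5763 ⇒ V=14.7775 exercise | (k=8,j=4): S=74.7600, (K−S)⁺=0.0000, hold=3.3079 ⇒ V=3.3079 continue | (k=8,j=5): S=94.9672, (K−S)⁺=0.0000, hold=0.0000 ⇒ V=0.0000 continue | (k=8,j=6): S=120.6362, (K−S)⁺=0.0000, hold=0.0000 ⇒ V=0.0000 continue | (k=8,j=7): S=153.2434, (K−S)⁺=0.0000, hold=0.0000 ⇒ V=0.0000 continue | (k=8,j=8): S=194.6642, (K−S)⁺=0.0000, hold=0.0000 ⇒ V=0.0000 continue  boundary S*=58.8525
step 7: (k=7,j=0): S=32.3597, (K−S)⁺=41.2703, hold=40.0691 ⇒ V=41.2703 exercise | (k=7,j=1): S=41.1063, (K−S)⁺=32.5237, hold=31.3225 ⇒ V=32.5237 exercise | (k=7,j=2): S=52.2171, (K−S)⁺=21.4129, hold=20.2117 ⇒ V=21.4129 exercise | (k=7,j=3): S=66.3311, (K−S)⁺=7.2989, hold=8.4520 ⇒ V=8.4520 continue | (k=7,j=4): S=84.2600, (K−S)⁺=0.0000, hold=1.4991 ⇒ V=1.4991 continue | (k=7,j=5): S=107.0349, (K−S)⁺=0.0000, hold=0.0000 ⇒ V=0.0000 continue | (k=7,j=6): S=135.9658, (K−S)⁺=0.0000, hold=0.0000 ⇒ V=0.0000 continue | (k=7,j=7): S=172.7166, (K−S)⁺=0.0000, hold=0.0000 ⇒ V=0.0000 continue  boundary S*=52.2171
step 6: (k=6,j=0): S=36.4718, (K−S)⁺=37.1582, hold=35.9571 ⇒ V=37.1582 exercise | (k=6,j=1): S=46.3299, (K−S)⁺=27.3001, hold=26.0990 ⇒ V=27.3001 exercise | (k=6,j=2): S=58.8525, (K−S)⁺=14.7775, hold=14.1880 ⇒ V=14.7775 exercise | (k=6,j=3): S=74.7600, (K−S)⁺=0.0000, hold=4.6257 ⇒ V=4.6257 continue | (k=6,j=4): S=94.9672, (K−S)⁺=0.0000, hold=0.6794 ⇒ V=0.6794 continue | (k=6,j=5): S=120.6362, (K−S)⁺=0.0000, hold=0.0000 ⇒ V=0.0000 continue | (k=6,j=6): S=153.2434, (K−S)⁺=0.0000, hold=0.0000 ⇒ V=0.0000 continue  boundary S*=58.8525
step 5: (k=5,j=0): S=41.1063, (K−S)⁺=32.5237, hold=31.3225 ⇒ V=32.5237 exercise | (k=5,j=1): S=52.2171, (K−S)⁺=21.4129, hold=20.2117 ⇒ V=21.4129 exercise | (k=5,j=2): S=66.3311, (K−S)⁺=7.2989, hold=9.1511 ⇒ V=9.1511 continue | (k=5,j=3): S=84.2600, (K−S)⁺=0.0000, hold=2.4568 ⇒ V=2.4568 continue | (k=5,j=4): S=107.0349, (K−S)⁺=0.0000, hold=0.3079 ⇒ V=0.3079 continue | (k=5,j=5): S=135.9658, (K−S)⁺=0.0000, hold=0.0000 ⇒ V=0.0000 continue  boundary S*=52.2171
step 4: (k=4,j=0): S=46.3299, (K−S)⁺=27.3001, hold=26.0990 ⇒ V=27.3001 exercise | (k=4,j=1): S=58.8525, (K−S)⁺=14.7775, hold=14.5589 ⇒ V=14.7775 exercise | (k=4,j=2): S=74.7600, (K−S)⁺=0.0000, hold=5.4506 ⇒ V=5.4506 continue | (k=4,j=3): S=94.9672, (K−S)⁺=0.0000, hold=1.2768 ⇒ V=1.2768 continue | (k=4,j=4): S=120.6362, (K−S)⁺=0.0000, hold=0.1395 ⇒ V=0.1395 continue  boundary S*=58.8525
step 3: (k=3,j=0): S=52.2171, (K−S)⁺=21.4129, hold=20.2117 ⇒ V=21.4129 exercise | (k=3,j=1): S=66.3311, (K−S)⁺=7.2989, hold=9.5886 ⇒ V=9.5886 continue | (k=3,j=2): S=84.2600, (K−S)⁺=0.0000, hold=3.1475 ⇒ V=3.1475 continue | (k=3,j=3): S=107.0349, (K−S)⁺=0.0000, hold=0.6527 ⇒ V=0.6527 continue  boundary S*=52.2171
step 2: (k=2,j=0): S=58.8525, (K−S)⁺=14.7775, hold=14.7910 ⇒ V=14.7910 continue | (k=2,j=1): S=74.7600, (K−S)⁺=0.0000, hold=6.0153 ⇒ V=6.0153 continue | (k=2,j=2): S=94.9672, (K−S)⁺=0.0000, hold=1.7727 ⇒ V=1.7727 continue  boundary S*=-
step 1: (k=1,j=0): S=66.3311, (K−S)⁺=7.2989, hold=9.8943 ⇒ V=9.8943 continue | (k=1,j=1): S=84.2600, (K−S)⁺=0.0000, hold=3.6665 ⇒ V=3.6665 continue  boundary S*=-
step 0: (k=0,j=0): S=74.7600, (K−S)⁺=0.0000, hold=6.4292 ⇒ V=6.4292 continue  boundary S*=-

price = 6.4292
boundary = - - - 52.2171 58.8525 52.2171 58.8525 52.2171 58.8525
tree:
6.4292
9.8943 3.6665
14.7910 6.0153 1.7727
21.4129 9.5886 3.1475 0.6527
27.3001 14.7775 5.4506 1.2768 0.1395
32.5237 21.4129 9.1511 2.4568 0.3079 0.0000
37.1582 27.3001 14.7775 4.6257 0.6794 0.0000 0.0000
41.2703 32.5237 21.4129 8.4520 1.4991 0.0000 0.0000 0.0000
44.9187 37.1582 27.3001 14.7775 3.3079 0.0000 0.0000 0.0000 0.0000
48.1558 41.2703 32.5237 21.4129 7.2989 0.0000 0.0000 0.0000 0.0000 0.0000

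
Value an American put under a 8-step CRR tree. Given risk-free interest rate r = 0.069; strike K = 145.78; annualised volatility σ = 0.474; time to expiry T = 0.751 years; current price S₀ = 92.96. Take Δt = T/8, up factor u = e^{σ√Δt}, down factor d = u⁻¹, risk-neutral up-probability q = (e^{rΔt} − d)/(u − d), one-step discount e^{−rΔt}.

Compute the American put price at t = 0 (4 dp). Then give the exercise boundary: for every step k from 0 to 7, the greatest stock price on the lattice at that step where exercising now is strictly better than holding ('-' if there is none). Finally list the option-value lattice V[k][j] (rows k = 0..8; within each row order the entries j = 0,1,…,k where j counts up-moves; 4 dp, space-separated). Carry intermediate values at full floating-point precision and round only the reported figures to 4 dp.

price = 53.2713
boundary = - 80.3941 92.9600 80.3941 92.9600 80.3941 92.9600 107.4900
tree:
53.2713
65.3859 41.1736
76.2533 52.8200 29.4092
85.6516 65.3859 40.1720 18.4218
93.7795 76.2533 52.8200 27.3351 9.2431
100.8087 85.6516 65.3859 38.9724 15.3955 2.8611
106.8877 93.7795 76.2533 52.8200 24.8510 5.6031 0.0000
112.1450 100.8087 85.6516 65.3859 38.2900 10.9728 0.0000 0.0000
116.6917 106.8877 93.7795 76.2533 52.8200 21.4888 0.0000 0.0000 0.0000

Δt=0.09388  u=1.15630  d=0.86482  q=0.48605  discount=0.99354
step 8 (expiry): payoffs max(K−S,0) = 116.6917 106.8877 93.7795 76.2533 52.8200 21.4888 0.0000 0.0000 0.0000
step 7: (k=7,j=0): S=33.6350, (K−S)⁺=112.1450, hold=111.2038 ⇒ V=112.1450 exercise | (k=7,j=1): S=44.9713, (K−S)⁺=100.8087, hold=99.8675 ⇒ V=100.8087 exercise | (k=7,j=2): S=60.1284, (K−S)⁺=85.6516, hold=84.7104 ⇒ V=85.6516 exercise | (k=7,j=3): S=80.3941, (K−S)⁺=65.3859, hold=64.4447 ⇒ V=65.3859 exercise | (k=7,j=4): S=107.4900, (K−S)⁺=38.2900, hold=37.3487 ⇒ V=38.2900 exercise | (k=7,j=5): S=143.7185, (K−S)⁺=2.0615, hold=10.9728 ⇒ V=10.9728 continue | (k=7,j=6): S=192.1573, (K−S)⁺=0.0000, hold=0.0000 ⇒ V=0.0000 continue | (k=7,j=7): S=256.9219, (K−S)⁺=0.0000, hold=0.0000 ⇒ V=0.0000 continue  boundary S*=107.4900
step 6: (k=6,j=0): S=38.8923, (K−S)⁺=106.8877, hold=105.9465 ⇒ V=106.8877 exercise | (k=6,j=1): S=52.0005, (K−S)⁺=93.7795, hold=92.8383 ⇒ V=93.7795 exercise | (k=6,j=2): S=69.5267, (K−S)⁺=76.2533, hold=75.3120 ⇒ V=76.2533 exercise | (k=6,j=3): S=92.9600, (K−S)⁺=52.8200, hold=51.8788 ⇒ V=52.8200 exercise | (k=6,j=4): S=124.2912, (K−S)⁺=21.4888, hold=24.8510 ⇒ V=24.8510 continue | (k=6,j=5): S=166.1823, (K−S)⁺=0.0000, hold=5.6031 ⇒ V=5.6031 continue | (k=6,j=6): S=222.1923, (K−S)⁺=0.0000, hold=0.0000 ⇒ V=0.0000 continue  boundary S*=92.9600
step 5: (k=5,j=0): S=44.9713, (K−S)⁺=100.8087, hold=99.8675 ⇒ V=100.8087 exercise | (k=5,j=1): S=60.1284, (K−S)⁺=85.6516, hold=84.7104 ⇒ V=85.6516 exercise | (k=5,j=2): S=80.3941, (K−S)⁺=65.3859, hold=64.4447 ⇒ V=65.3859 exercise | (k=5,j=3): S=107.4900, (K−S)⁺=38.2900, hold=38.9724 ⇒ V=38.9724 continue | (k=5,j=4): S=143.7185, (K−S)⁺=2.0615, hold=15.3955 ⇒ V=15.3955 continue | (k=5,j=5): S=192.1573, (K−S)⁺=0.0000, hold=2.8611 ⇒ V=2.8611 continue  boundary S*=80.3941
step 4: (k=4,j=0): S=52.0005, (K−S)⁺=93.7795, hold=92.8383 ⇒ V=93.7795 exercise | (k=4,j=1): S=69.5267, (K−S)⁺=76.2533, hold=75.3120 ⇒ V=76.2533 exercise | (k=4,j=2): S=92.9600, (K−S)⁺=52.8200, hold=52.2083 ⇒ V=52.8200 exercise | (k=4,j=3): S=124.2912, (K−S)⁺=21.4888, hold=27.3351 ⇒ V=27.3351 continue | (k=4,j=4): S=166.1823, (K−S)⁺=0.0000, hold=9.2431 ⇒ V=9.2431 continue  boundary S*=92.9600
step 3: (k=3,j=0): S=60.1284, (K−S)⁺=85.6516, hold=84.7104 ⇒ V=85.6516 exercise | (k=3,j=1): S=80.3941, (K−S)⁺=65.3859, hold=64.4447 ⇒ V=65.3859 exercise | (k=3,j=2): S=107.4900, (K−S)⁺=38.2900, hold=40.1720 ⇒ V=40.1720 continue | (k=3,j=3): S=143.7185, (K−S)⁺=2.0615, hold=18.4218 ⇒ V=18.4218 continue  boundary S*=80.3941
step 2: (k=2,j=0): S=69.5267, (K−S)⁺=76.2533, hold=75.3120 ⇒ V=76.2533 exercise | (k=2,j=1): S=92.9600, (K−S)⁺=52.8200, hold=52.7877 ⇒ V=52.8200 exercise | (k=2,j=2): S=124.2912, (K−S)⁺=21.4888, hold=29.4092 ⇒ V=29.4092 continue  boundary S*=92.9600
step 1: (k=1,j=0): S=80.3941, (K−S)⁺=65.3859, hold=64.4447 ⇒ V=65.3859 exercise | (k=1,j=1): S=107.4900, (K−S)⁺=38.2900, hold=41.1736 ⇒ V=41.1736 continue  boundary S*=80.3941
step 0: (k=0,j=0): S=92.9600, (K−S)⁺=52.8200, hold=53.2713 ⇒ V=53.2713 continue  boundary S*=-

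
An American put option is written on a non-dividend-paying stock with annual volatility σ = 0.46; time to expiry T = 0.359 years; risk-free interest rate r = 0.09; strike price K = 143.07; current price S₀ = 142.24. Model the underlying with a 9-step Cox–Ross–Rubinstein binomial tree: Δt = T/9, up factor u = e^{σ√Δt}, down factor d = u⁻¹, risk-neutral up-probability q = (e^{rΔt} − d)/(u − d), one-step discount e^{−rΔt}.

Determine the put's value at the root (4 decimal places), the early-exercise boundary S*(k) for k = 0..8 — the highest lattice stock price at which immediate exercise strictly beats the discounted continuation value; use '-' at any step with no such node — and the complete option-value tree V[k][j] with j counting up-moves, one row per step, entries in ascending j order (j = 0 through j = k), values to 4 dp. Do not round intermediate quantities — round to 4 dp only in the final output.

price = 14.4463
boundary = - - - - 98.4971 107.9750 98.4971 107.9750 118.3648
tree:
14.4463
20.0621 8.8581
27.0597 13.1138 4.6081
35.3391 18.8627 7.3810 1.8306
44.5729 26.2345 11.5263 3.2324 0.4228
53.2188 35.0950 17.4424 5.6125 0.8429 0.0000
61.1058 44.5729 25.3709 9.5315 1.6805 0.0000 0.0000
68.3004 53.2188 35.0950 15.6971 3.3503 0.0000 0.0000 0.0000
74.8636 61.1058 44.5729 24.7052 6.6791 0.0000 0.0000 0.0000 0.0000
80.8506 68.3004 53.2188 35.0950 13.3156 0.0000 0.0000 0.0000 0.0000 0.0000

Δt=0.03989, u=1.09622, d=0.91222, q=0.49659, disc=e^(-rΔt)=0.99642
k=9 terminal: V=max(K-S,0) → 80.8506 68.3004 53.2188 35.0950 13.3156 0.0000 0.0000 0.0000 0.0000 0.0000
k=8: j=0 S=68.2064 intr=74.8636 cont=74.3509 V=74.8636[EX]; j=1 S=81.9642 intr=61.1058 cont=60.5931 V=61.1058[EX]; j=2 S=98.4971 intr=44.5729 cont=44.0602 V=44.5729[EX]; j=3 S=118.3648 intr=24.7052 cont=24.1925 V=24.7052[EX]; j=4 S=142.2400 intr=0.8300 cont=6.6791 V=6.6791[hold]; j=5 S=170.9310 intr=0.0000 cont=0.0000 V=0.0000[hold]; j=6 S=205.4092 intr=0.0000 cont=0.0000 V=0.0000[hold]; j=7 S=246.8420 intr=0.0000 cont=0.0000 V=0.0000[hold]; j=8 S=296.6322 intr=0.0000 cont=0.0000 V=0.0000[hold]  S*(8)=118.3648
k=7: j=0 S=74.7696 intr=68.3004 cont=67.7877 V=68.3004[EX]; j=1 S=89.8512 intr=53.2188 cont=52.7061 V=53.2188[EX]; j=2 S=107.9750 intr=35.0950 cont=34.5823 V=35.0950[EX]; j=3 S=129.7544 intr=13.3156 cont=15.6971 V=15.6971[hold]; j=4 S=155.9270 intr=0.0000 cont=3.3503 V=3.3503[hold]; j=5 S=187.3788 intr=0.0000 cont=0.0000 V=0.0000[hold]; j=6 S=225.1747 intr=0.0000 cont=0.0000 V=0.0000[hold]; j=7 S=270.5943 intr=0.0000 cont=0.0000 V=0.0000[hold]  S*(7)=107.9750
k=6: j=0 S=81.9642 intr=61.1058 cont=60.5931 V=61.1058[EX]; j=1 S=98.4971 intr=44.5729 cont=44.0602 V=44.5729[EX]; j=2 S=118.3648 intr=24.7052 cont=25.3709 V=25.3709[hold]; j=3 S=142.2400 intr=0.8300 cont=9.5315 V=9.5315[hold]; j=4 S=170.9310 intr=0.0000 cont=1.6805 V=1.6805[hold]; j=5 S=205.4092 intr=0.0000 cont=0.0000 V=0.0000[hold]; j=6 S=246.8420 intr=0.0000 cont=0.0000 V=0.0000[hold]  S*(6)=98.4971
k=5: j=0 S=89.8512 intr=53.2188 cont=52.7061 V=53.2188[EX]; j=1 S=107.9750 intr=35.0950 cont=34.9117 V=35.0950[EX]; j=2 S=129.7544 intr=13.3156 cont=17.4424 V=17.4424[hold]; j=3 S=155.9270 intr=0.0000 cont=5.6125 V=5.6125[hold]; j=4 S=187.3788 intr=0.0000 cont=0.8429 V=0.8429[hold]; j=5 S=225.1747 intr=0.0000 cont=0.0000 V=0.0000[hold]  S*(5)=107.9750
k=4: j=0 S=98.4971 intr=44.5729 cont=44.0602 V=44.5729[EX]; j=1 S=118.3648 intr=24.7052 cont=26.2345 V=26.2345[hold]; j=2 S=142.2400 intr=0.8300 cont=11.5263 V=11.5263[hold]; j=3 S=170.9310 intr=0.0000 cont=3.2324 V=3.2324[hold]; j=4 S=205.4092 intr=0.0000 cont=0.4228 V=0.4228[hold]  S*(4)=98.4971
k=3: j=0 S=107.9750 intr=35.0950 cont=35.3391 V=35.3391[hold]; j=1 S=129.7544 intr=13.3156 cont=18.8627 V=18.8627[hold]; j=2 S=155.9270 intr=0.0000 cont=7.3810 V=7.3810[hold]; j=3 S=187.3788 intr=0.0000 cont=1.8306 V=1.8306[hold]  S*(3)=-
k=2: j=0 S=118.3648 intr=24.7052 cont=27.0597 V=27.0597[hold]; j=1 S=142.2400 intr=0.8300 cont=13.1138 V=13.1138[hold]; j=2 S=170.9310 intr=0.0000 cont=4.6081 V=4.6081[hold]  S*(2)=-
k=1: j=0 S=129.7544 intr=13.3156 cont=20.0621 V=20.0621[hold]; j=1 S=155.9270 intr=0.0000 cont=8.8581 V=8.8581[hold]  S*(1)=-
k=0: j=0 S=142.2400 intr=0.8300 cont=14.4463 V=14.4463[hold]  S*(0)=-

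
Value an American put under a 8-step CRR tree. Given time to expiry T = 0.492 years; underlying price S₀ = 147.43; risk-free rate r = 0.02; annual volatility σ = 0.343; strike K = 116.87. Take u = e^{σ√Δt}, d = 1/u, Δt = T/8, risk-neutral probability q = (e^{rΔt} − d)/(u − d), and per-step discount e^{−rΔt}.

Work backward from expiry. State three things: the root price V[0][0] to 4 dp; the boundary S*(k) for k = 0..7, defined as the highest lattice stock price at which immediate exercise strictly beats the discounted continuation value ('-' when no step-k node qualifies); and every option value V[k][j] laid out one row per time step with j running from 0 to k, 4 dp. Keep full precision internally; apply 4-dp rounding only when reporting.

price = 2.6969
boundary = - - - - - - 88.4985 96.3558
tree:
2.6969
4.2949 1.0134
6.6953 1.7668 0.2190
10.1688 3.0382 0.4265 0.0000
14.9547 5.1324 0.8308 0.0000 0.0000
21.1242 8.4670 1.6183 0.0000 0.0000 0.0000
28.3715 13.5121 3.1522 0.0000 0.0000 0.0000 0.0000
35.5880 20.5142 6.1399 0.0000 0.0000 0.0000 0.0000 0.0000
42.2160 28.3715 11.9594 0.0000 0.0000 0.0000 0.0000 0.0000 0.0000

params: Δt=0.06150 u=1.08878 d=0.91846 q=0.48597 e^(-rΔt)=0.99877
t_8 payoffs: 42.2160 28.3715 11.9594 0.0000 0.0000 0.0000 0.0000 0.0000 0.0000
t_7: node(7,0) S=81.2820 payoff=35.5880 vs cont=35.4443 → 35.5880 [stop]  node(7,1) S=96.3558 payoff=20.5142 vs cont=20.3706 → 20.5142 [stop]  node(7,2) S=114.2250 payoff=2.6450 vs cont=6.1399 → 6.1399 [wait]  node(7,3) S=135.4080 payoff=0.0000 vs cont=0.0000 → 0.0000 [wait]  node(7,4) S=160.5194 payoff=0.0000 vs cont=0.0000 → 0.0000 [wait]  node(7,5) S=190.2877 payoff=0.0000 vs cont=0.0000 → 0.0000 [wait]  node(7,6) S=225.5766 payoff=0.0000 vs cont=0.0000 → 0.0000 [wait]  node(7,7) S=267.4097 payoff=0.0000 vs cont=0.0000 → 0.0000 [wait]  ⇒ S*(7)=96.3558
t_6: node(6,0) S=88.4985 payoff=28.3715 vs cont=28.2278 → 28.3715 [stop]  node(6,1) S=104.9106 payoff=11.9594 vs cont=13.5121 → 13.5121 [wait]  node(6,2) S=124.3663 payoff=0.0000 vs cont=3.1522 → 3.1522 [wait]  node(6,3) S=147.4300 payoff=0.0000 vs cont=0.0000 → 0.0000 [wait]  node(6,4) S=174.7709 payoff=0.0000 vs cont=0.0000 → 0.0000 [wait]  node(6,5) S=207.1822 payoff=0.0000 vs cont=0.0000 → 0.0000 [wait]  node(6,6) S=245.6041 payoff=0.0000 vs cont=0.0000 → 0.0000 [wait]  ⇒ S*(6)=88.4985
t_5: node(5,0) S=96.3558 payoff=20.5142 vs cont=21.1242 → 21.1242 [wait]  node(5,1) S=114.2250 payoff=2.6450 vs cont=8.4670 → 8.4670 [wait]  node(5,2) S=135.4080 payoff=0.0000 vs cont=1.6183 → 1.6183 [wait]  node(5,3) S=160.5194 payoff=0.0000 vs cont=0.0000 → 0.0000 [wait]  node(5,4) S=190.2877 payoff=0.0000 vs cont=0.0000 → 0.0000 [wait]  node(5,5) S=225.5766 payoff=0.0000 vs cont=0.0000 → 0.0000 [wait]  ⇒ S*(5)=-
t_4: node(4,0) S=104.9106 payoff=11.9594 vs cont=14.9547 → 14.9547 [wait]  node(4,1) S=124.3663 payoff=0.0000 vs cont=5.1324 → 5.1324 [wait]  node(4,2) S=147.4300 payoff=0.0000 vs cont=0.8308 → 0.8308 [wait]  node(4,3) S=174.7709 payoff=0.0000 vs cont=0.0000 → 0.0000 [wait]  node(4,4) S=207.1822 payoff=0.0000 vs cont=0.0000 → 0.0000 [wait]  ⇒ S*(4)=-
t_3: node(3,0) S=114.2250 payoff=2.6450 vs cont=10.1688 → 10.1688 [wait]  node(3,1) S=135.4080 payoff=0.0000 vs cont=3.0382 → 3.0382 [wait]  node(3,2) S=160.5194 payoff=0.0000 vs cont=0.4265 → 0.4265 [wait]  node(3,3) S=190.2877 payoff=0.0000 vs cont=0.0000 → 0.0000 [wait]  ⇒ S*(3)=-
t_2: node(2,0) S=124.3663 payoff=0.0000 vs cont=6.6953 → 6.6953 [wait]  node(2,1) S=147.4300 payoff=0.0000 vs cont=1.7668 → 1.7668 [wait]  node(2,2) S=174.7709 payoff=0.0000 vs cont=0.2190 → 0.2190 [wait]  ⇒ S*(2)=-
t_1: node(1,0) S=135.4080 payoff=0.0000 vs cont=4.2949 → 4.2949 [wait]  node(1,1) S=160.5194 payoff=0.0000 vs cont=1.0134 → 1.0134 [wait]  ⇒ S*(1)=-
t_0: node(0,0) S=147.4300 payoff=0.0000 vs cont=2.6969 → 2.6969 [wait]  ⇒ S*(0)=-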